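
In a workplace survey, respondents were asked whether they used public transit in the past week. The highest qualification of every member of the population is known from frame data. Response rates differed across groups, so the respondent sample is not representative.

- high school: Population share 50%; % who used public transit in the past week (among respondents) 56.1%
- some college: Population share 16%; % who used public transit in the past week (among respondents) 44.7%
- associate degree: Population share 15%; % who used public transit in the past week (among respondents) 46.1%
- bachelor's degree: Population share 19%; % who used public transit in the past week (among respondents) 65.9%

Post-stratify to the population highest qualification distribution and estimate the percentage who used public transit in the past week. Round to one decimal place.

Reweight to the known highest qualification distribution:
  high school: 0.5 × 56.1 = 28.05
  some college: 0.16 × 44.7 = 7.152
  associate degree: 0.15 × 46.1 = 6.915
  bachelor's degree: 0.19 × 65.9 = 12.521
Post-stratified estimate = 54.638 → 54.6%.

54.6%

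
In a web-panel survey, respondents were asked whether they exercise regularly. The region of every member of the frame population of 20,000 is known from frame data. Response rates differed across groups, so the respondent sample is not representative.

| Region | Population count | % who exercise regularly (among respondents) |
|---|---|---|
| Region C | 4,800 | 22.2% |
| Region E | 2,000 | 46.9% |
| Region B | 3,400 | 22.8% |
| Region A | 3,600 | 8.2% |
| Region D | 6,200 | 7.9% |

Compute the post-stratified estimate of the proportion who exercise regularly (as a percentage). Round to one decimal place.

Post-stratification weights by population share, not respondent share:
  Region C: (4,800/20,000) × 22.2 = 5.328
  Region E: (2,000/20,000) × 46.9 = 4.69
  Region B: (3,400/20,000) × 22.8 = 3.876
  Region A: (3,600/20,000) × 8.2 = 1.476
  Region D: (6,200/20,000) × 7.9 = 2.449
Post-stratified estimate = 17.819 → 17.8%.

17.8%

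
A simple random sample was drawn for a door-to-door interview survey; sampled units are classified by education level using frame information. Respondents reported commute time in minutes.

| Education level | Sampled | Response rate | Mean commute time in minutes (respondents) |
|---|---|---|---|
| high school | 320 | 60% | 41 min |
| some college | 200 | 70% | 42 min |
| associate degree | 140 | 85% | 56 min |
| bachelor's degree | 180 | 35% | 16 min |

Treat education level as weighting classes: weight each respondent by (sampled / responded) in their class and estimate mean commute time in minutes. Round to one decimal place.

Weighting each respondent by the inverse class response rate inflates each class back to its sampled size, so the class weight is n_sampled:
  high school: 320 × 41 = 13,120
  some college: 200 × 42 = 8400
  associate degree: 140 × 56 = 7840
  bachelor's degree: 180 × 16 = 2880
Adjusted estimate = 32,240 / 840 = 38.381 → 38.4.

38.4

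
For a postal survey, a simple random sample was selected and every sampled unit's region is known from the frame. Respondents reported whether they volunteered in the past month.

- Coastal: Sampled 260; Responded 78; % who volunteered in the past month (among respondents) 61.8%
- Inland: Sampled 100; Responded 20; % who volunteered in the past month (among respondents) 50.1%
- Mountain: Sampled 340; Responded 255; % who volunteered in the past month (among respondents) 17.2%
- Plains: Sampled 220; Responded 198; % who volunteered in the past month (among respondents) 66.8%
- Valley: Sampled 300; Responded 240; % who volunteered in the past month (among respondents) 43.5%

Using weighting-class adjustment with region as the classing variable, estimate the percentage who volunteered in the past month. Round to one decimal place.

Class response rates: Coastal 78/260 = 30%, Inland 20/100 = 20%, Mountain 255/340 = 75%, Plains 198/220 = 90%, Valley 240/300 = 80%.
Inverse-response-rate weighting restores each class to its sampled count, so class totals weight by n_sampled:
  Coastal: 260 × 61.8 = 16,068
  Inland: 100 × 50.1 = 5010
  Mountain: 340 × 17.2 = 5848
  Plains: 220 × 66.8 = 14,696
  Valley: 300 × 43.5 = 13,050
Adjusted estimate = 54,672 / 1,220 = 44.8131 → 44.8%.

44.8%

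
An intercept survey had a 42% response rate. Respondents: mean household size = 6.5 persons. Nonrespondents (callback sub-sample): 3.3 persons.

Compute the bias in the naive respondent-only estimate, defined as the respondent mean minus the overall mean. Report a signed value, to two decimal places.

Nonresponse fraction = 1 − 0.42 = 0.58.
Bias = (nonresponse fraction) × (respondent mean − nonrespondent mean)
     = 0.58 × (6.5 − 3.3) = 0.58 × 3.2 = 1.856.

+1.86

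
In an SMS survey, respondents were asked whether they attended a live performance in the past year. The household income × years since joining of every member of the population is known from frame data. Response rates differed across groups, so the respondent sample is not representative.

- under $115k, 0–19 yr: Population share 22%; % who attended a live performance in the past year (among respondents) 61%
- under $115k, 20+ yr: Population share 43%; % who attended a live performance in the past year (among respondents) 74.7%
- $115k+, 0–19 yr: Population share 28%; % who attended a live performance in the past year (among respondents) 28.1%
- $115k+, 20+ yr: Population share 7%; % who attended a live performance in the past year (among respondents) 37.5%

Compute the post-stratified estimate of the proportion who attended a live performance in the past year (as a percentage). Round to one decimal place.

56.0%

Reweight to the known household income × years since joining distribution:
  under $115k, 0–19 yr: 0.22 × 61 = 13.42
  under $115k, 20+ yr: 0.43 × 74.7 = 32.121
  $115k+, 0–19 yr: 0.28 × 28.1 = 7.868
  $115k+, 20+ yr: 0.07 × 37.5 = 2.625
Post-stratified estimate = 56.034 → 56.0%.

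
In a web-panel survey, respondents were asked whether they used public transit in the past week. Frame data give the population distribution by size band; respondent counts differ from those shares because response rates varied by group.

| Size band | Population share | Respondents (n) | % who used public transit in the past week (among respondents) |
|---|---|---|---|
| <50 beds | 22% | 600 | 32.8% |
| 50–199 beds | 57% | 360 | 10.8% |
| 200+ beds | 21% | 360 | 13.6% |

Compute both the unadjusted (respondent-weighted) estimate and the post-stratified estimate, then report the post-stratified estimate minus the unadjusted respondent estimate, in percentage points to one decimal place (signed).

-5.3 percentage points

Unadjusted (pooled respondent) estimate weights by respondent counts:
  (600/1320)×32.8 + (360/1320)×10.8 + (360/1320)×13.6 = 21.5636%
Reweighting by population size band shares:
  0.22×32.8 + 0.57×10.8 + 0.21×13.6 = 16.228%
Difference = 16.228 − 21.5636 = -5.3356 pp.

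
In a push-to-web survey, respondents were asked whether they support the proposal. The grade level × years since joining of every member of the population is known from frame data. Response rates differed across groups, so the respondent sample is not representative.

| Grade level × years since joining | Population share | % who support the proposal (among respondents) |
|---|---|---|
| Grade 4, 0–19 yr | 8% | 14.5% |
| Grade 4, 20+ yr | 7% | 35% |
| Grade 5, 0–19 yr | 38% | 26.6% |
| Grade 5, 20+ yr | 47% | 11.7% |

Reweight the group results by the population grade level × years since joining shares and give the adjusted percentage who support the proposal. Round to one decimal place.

Post-stratification weights by population share, not respondent share:
  Grade 4, 0–19 yr: 0.08 × 14.5 = 1.16
  Grade 4, 20+ yr: 0.07 × 35 = 2.45
  Grade 5, 0–19 yr: 0.38 × 26.6 = 10.108
  Grade 5, 20+ yr: 0.47 × 11.7 = 5.499
Post-stratified estimate = 19.217 → 19.2%.

19.2%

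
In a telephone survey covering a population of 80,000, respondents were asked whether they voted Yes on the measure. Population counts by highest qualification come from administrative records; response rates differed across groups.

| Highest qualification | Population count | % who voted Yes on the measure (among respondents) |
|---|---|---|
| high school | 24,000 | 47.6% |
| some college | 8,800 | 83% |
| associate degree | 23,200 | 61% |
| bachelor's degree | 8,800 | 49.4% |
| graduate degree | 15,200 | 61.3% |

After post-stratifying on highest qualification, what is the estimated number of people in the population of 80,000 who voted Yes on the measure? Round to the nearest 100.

Estimated count per cell = population count × respondent percentage:
  high school: 24,000 × 47.6% = 11,424
  some college: 8,800 × 83% = 7304
  associate degree: 23,200 × 61% = 14,152
  bachelor's degree: 8,800 × 49.4% = 4347.2
  graduate degree: 15,200 × 61.3% = 9317.6
Estimated total = 46544.8 → 46,500.

46,500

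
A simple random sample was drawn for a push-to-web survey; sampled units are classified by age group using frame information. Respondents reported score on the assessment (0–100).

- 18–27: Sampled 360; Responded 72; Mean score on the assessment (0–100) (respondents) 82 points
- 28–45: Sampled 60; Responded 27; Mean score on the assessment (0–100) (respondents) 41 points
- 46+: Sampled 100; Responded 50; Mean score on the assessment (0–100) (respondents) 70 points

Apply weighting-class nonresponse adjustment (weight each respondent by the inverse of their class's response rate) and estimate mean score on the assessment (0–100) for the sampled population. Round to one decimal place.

75.0

Response rates by class: 18–27 72/360 = 20%, 28–45 27/60 = 45%, 46+ 50/100 = 50%.
Each respondent's weight = sampled/responded in their class; summing within a class gives n_sampled, so:
  18–27: 360 × 82 = 29,520
  28–45: 60 × 41 = 2460
  46+: 100 × 70 = 7000
Adjusted estimate = 38,980 / 520 = 74.9615 → 75.0.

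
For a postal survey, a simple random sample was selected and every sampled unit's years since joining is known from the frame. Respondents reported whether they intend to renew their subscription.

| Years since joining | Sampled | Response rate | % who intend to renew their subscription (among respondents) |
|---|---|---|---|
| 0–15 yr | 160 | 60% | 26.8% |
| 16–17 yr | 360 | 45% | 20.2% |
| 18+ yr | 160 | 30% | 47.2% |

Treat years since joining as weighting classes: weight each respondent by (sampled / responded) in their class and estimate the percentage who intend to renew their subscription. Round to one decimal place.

Inverse-response-rate weighting restores each class to its sampled count, so class totals weight by n_sampled:
  0–15 yr: 160 × 26.8 = 4288
  16–17 yr: 360 × 20.2 = 7272
  18+ yr: 160 × 47.2 = 7552
Adjusted estimate = 19,112 / 680 = 28.1059 → 28.1%.

28.1%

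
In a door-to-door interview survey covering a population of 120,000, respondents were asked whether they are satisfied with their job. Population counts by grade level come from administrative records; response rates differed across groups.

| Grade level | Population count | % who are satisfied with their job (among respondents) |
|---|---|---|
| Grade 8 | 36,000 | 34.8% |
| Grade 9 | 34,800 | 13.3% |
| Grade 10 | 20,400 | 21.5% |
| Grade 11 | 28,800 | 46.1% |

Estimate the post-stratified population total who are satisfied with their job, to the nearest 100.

Estimated count per cell = population count × respondent percentage:
  Grade 8: 36,000 × 34.8% = 12,528
  Grade 9: 34,800 × 13.3% = 4628.4
  Grade 10: 20,400 × 21.5% = 4386
  Grade 11: 28,800 × 46.1% = 13276.8
Estimated total = 34819.2 → 34,800.

34,800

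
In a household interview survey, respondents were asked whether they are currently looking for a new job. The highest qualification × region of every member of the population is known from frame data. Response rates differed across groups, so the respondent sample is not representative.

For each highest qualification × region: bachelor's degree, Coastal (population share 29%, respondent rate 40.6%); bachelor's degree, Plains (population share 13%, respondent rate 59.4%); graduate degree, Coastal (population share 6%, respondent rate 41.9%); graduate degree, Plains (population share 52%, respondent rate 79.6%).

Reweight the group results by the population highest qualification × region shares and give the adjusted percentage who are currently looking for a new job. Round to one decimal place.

Post-stratification weights by population share, not respondent share:
  bachelor's degree, Coastal: 0.29 × 40.6 = 11.774
  bachelor's degree, Plains: 0.13 × 59.4 = 7.722
  graduate degree, Coastal: 0.06 × 41.9 = 2.514
  graduate degree, Plains: 0.52 × 79.6 = 41.392
Post-stratified estimate = 63.402 → 63.4%.

63.4%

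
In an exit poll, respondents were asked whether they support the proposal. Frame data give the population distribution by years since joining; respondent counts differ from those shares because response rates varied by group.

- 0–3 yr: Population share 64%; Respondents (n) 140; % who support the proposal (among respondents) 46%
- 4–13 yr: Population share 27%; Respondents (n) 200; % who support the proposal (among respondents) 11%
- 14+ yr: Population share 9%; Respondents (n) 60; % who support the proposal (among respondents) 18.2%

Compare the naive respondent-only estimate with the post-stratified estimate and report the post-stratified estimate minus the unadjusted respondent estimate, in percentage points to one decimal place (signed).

+9.7 percentage points

Unadjusted (pooled respondent) estimate weights by respondent counts:
  (140/400)×46 + (200/400)×11 + (60/400)×18.2 = 24.33%
Post-stratifying to population shares instead:
  0.64×46 + 0.27×11 + 0.09×18.2 = 34.048%
Difference = 34.048 − 24.33 = 9.718 pp.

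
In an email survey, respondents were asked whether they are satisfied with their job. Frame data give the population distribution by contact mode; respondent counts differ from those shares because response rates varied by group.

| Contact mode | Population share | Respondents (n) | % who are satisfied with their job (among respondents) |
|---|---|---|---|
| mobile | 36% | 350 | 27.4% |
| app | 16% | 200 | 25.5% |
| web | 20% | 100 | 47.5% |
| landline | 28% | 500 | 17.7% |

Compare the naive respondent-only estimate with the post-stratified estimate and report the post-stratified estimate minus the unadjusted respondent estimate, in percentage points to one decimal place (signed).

+3.8 percentage points

Unadjusted (pooled respondent) estimate weights by respondent counts:
  (350/1150)×27.4 + (200/1150)×25.5 + (100/1150)×47.5 + (500/1150)×17.7 = 24.6%
Reweighting by population contact mode shares:
  0.36×27.4 + 0.16×25.5 + 0.2×47.5 + 0.28×17.7 = 28.4%
Difference = 28.4 − 24.6 = 3.8 pp.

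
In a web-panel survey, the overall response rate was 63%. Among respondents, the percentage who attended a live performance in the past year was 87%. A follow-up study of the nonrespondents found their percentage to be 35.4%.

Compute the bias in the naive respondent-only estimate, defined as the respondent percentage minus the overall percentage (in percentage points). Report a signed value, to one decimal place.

+19.1 percentage points

Nonresponse fraction = 1 − 0.63 = 0.37.
Bias = (nonresponse fraction) × (respondent percentage − nonrespondent percentage)
     = 0.37 × (87 − 35.4) = 0.37 × 51.6 = 19.092.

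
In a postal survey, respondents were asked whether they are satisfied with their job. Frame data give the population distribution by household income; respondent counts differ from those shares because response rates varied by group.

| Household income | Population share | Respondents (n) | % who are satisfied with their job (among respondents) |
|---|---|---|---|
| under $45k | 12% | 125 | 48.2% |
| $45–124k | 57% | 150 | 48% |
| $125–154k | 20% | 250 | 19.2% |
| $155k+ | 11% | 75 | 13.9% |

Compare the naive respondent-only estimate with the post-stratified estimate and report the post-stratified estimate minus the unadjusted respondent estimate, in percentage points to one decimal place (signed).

Unadjusted (pooled respondent) estimate weights by respondent counts:
  (125/600)×48.2 + (150/600)×48 + (250/600)×19.2 + (75/600)×13.9 = 31.7792%
Post-stratified estimate weights by population shares:
  0.12×48.2 + 0.57×48 + 0.2×19.2 + 0.11×13.9 = 38.513%
Difference = 38.513 − 31.7792 = 6.7338 pp.

+6.7 percentage points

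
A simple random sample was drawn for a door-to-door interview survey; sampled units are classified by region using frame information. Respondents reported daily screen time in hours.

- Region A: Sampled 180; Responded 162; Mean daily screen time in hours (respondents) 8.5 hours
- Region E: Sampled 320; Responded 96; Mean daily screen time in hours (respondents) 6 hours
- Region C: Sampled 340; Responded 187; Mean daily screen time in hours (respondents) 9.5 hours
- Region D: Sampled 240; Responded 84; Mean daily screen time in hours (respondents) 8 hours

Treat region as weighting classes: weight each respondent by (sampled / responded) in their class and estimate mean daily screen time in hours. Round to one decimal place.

8.0

Response rates by class: Region A 162/180 = 90%, Region E 96/320 = 30%, Region C 187/340 = 55%, Region D 84/240 = 35%.
With weight = n_sampled/n_responded per class, the weighted class total is n_sampled:
  Region A: 180 × 8.5 = 1530
  Region E: 320 × 6 = 1920
  Region C: 340 × 9.5 = 3230
  Region D: 240 × 8 = 1920
Adjusted estimate = 8600 / 1,080 = 7.96296 → 8.0.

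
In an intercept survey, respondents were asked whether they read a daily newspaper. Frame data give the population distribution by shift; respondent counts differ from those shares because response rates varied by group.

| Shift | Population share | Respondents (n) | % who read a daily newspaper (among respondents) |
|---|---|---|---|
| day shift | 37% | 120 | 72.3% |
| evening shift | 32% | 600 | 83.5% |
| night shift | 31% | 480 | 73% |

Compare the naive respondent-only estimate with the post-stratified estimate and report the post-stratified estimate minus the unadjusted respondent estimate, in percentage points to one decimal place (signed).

Naive respondent-only estimate (weights = respondent counts):
  (120/1200)×72.3 + (600/1200)×83.5 + (480/1200)×73 = 78.18%
Post-stratifying to population shares instead:
  0.37×72.3 + 0.32×83.5 + 0.31×73 = 76.101%
Difference = 76.101 − 78.18 = -2.079 pp.

-2.1 percentage points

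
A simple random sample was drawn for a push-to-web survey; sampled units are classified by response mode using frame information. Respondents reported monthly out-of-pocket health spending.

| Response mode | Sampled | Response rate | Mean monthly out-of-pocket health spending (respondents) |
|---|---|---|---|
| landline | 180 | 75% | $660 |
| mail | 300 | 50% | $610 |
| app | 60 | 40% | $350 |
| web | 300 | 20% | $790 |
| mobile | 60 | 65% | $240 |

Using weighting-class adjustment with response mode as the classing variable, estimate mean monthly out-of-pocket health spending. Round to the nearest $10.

With weight = n_sampled/n_responded per class, the weighted class total is n_sampled:
  landline: 180 × 660 = 118,800
  mail: 300 × 610 = 183,000
  app: 60 × 350 = 21,000
  web: 300 × 790 = 237,000
  mobile: 60 × 240 = 14,400
Adjusted estimate = 574,200 / 900 = 638 → $640.

$640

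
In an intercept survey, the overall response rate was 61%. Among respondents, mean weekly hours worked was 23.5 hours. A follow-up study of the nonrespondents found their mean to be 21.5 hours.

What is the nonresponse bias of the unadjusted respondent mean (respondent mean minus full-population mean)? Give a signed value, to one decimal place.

+0.8

Nonresponse fraction = 1 − 0.61 = 0.39.
Bias = (nonresponse fraction) × (respondent mean − nonrespondent mean)
     = 0.39 × (23.5 − 21.5) = 0.39 × 2 = 0.78.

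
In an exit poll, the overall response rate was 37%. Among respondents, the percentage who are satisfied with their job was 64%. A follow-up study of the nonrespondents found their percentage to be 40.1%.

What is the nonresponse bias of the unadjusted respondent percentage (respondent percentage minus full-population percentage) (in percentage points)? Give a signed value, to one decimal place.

Nonresponse fraction = 1 − 0.37 = 0.63.
Bias = (nonresponse fraction) × (respondent percentage − nonrespondent percentage)
     = 0.63 × (64 − 40.1) = 0.63 × 23.9 = 15.057.

+15.1 percentage points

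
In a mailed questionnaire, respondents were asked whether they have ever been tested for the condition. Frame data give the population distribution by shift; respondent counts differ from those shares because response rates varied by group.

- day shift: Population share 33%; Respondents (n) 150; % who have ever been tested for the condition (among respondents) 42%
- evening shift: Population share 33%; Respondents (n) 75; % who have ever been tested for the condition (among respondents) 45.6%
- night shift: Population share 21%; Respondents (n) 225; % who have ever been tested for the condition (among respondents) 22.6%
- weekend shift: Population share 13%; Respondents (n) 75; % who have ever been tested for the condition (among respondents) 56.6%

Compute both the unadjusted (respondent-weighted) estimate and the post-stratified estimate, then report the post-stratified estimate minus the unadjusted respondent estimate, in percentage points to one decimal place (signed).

+4.7 percentage points

Without adjustment, the pooled respondent share is:
  (150/525)×42 + (75/525)×45.6 + (225/525)×22.6 + (75/525)×56.6 = 36.2857%
Post-stratified estimate weights by population shares:
  0.33×42 + 0.33×45.6 + 0.21×22.6 + 0.13×56.6 = 41.012%
Difference = 41.012 − 36.2857 = 4.7263 pp.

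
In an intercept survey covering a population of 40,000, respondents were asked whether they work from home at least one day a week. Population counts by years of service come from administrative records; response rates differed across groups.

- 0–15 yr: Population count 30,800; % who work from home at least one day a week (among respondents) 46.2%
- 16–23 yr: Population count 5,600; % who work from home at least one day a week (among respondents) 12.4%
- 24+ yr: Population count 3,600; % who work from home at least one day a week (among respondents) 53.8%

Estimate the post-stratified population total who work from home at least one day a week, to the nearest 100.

16,900

Estimated count per cell = population count × respondent percentage:
  0–15 yr: 30,800 × 46.2% = 14229.6
  16–23 yr: 5,600 × 12.4% = 694.4
  24+ yr: 3,600 × 53.8% = 1936.8
Estimated total = 16860.8 → 16,900.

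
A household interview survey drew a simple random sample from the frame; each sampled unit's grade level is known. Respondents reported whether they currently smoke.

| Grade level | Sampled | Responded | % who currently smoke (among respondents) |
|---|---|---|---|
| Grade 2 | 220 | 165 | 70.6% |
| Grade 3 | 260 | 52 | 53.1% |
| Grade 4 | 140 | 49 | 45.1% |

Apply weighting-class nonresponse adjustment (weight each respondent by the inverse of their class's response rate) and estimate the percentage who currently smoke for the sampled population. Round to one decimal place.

57.5%

Class response rates: Grade 2 165/220 = 75%, Grade 3 52/260 = 20%, Grade 4 49/140 = 35%.
Inverse-response-rate weighting restores each class to its sampled count, so class totals weight by n_sampled:
  Grade 2: 220 × 70.6 = 15532
  Grade 3: 260 × 53.1 = 13,806
  Grade 4: 140 × 45.1 = 6314
Adjusted estimate = 35,652 / 620 = 57.5032 → 57.5%.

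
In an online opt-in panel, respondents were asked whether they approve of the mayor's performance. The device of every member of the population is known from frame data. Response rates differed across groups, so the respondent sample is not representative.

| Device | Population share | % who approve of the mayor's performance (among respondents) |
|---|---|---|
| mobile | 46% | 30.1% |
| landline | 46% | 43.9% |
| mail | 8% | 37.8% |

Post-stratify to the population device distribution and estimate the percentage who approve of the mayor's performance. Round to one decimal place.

37.1%

Each cell contributes population-share × respondent value:
  mobile: 0.46 × 30.1 = 13.846
  landline: 0.46 × 43.9 = 20.194
  mail: 0.08 × 37.8 = 3.024
Post-stratified estimate = 37.064 → 37.1%.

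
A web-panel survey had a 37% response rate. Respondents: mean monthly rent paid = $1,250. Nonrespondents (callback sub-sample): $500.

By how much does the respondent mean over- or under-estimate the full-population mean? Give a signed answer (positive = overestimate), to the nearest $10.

Nonresponse fraction = 1 − 0.37 = 0.63.
Bias = (nonresponse fraction) × (respondent mean − nonrespondent mean)
     = 0.63 × (1250 − 500) = 0.63 × 750 = 472.5.

+$470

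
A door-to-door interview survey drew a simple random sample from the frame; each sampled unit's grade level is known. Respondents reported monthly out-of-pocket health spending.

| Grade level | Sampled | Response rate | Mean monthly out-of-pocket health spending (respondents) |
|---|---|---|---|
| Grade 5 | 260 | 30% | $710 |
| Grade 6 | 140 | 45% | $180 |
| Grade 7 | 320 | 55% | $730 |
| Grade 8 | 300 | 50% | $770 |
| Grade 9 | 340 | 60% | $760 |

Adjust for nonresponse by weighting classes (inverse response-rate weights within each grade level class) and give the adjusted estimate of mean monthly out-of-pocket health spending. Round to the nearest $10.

Each respondent's weight = sampled/responded in their class; summing within a class gives n_sampled, so:
  Grade 5: 260 × 710 = 184,600
  Grade 6: 140 × 180 = 25,200
  Grade 7: 320 × 730 = 233,600
  Grade 8: 300 × 770 = 231,000
  Grade 9: 340 × 760 = 258,400
Adjusted estimate = 932,800 / 1,360 = 685.882 → $690.

$690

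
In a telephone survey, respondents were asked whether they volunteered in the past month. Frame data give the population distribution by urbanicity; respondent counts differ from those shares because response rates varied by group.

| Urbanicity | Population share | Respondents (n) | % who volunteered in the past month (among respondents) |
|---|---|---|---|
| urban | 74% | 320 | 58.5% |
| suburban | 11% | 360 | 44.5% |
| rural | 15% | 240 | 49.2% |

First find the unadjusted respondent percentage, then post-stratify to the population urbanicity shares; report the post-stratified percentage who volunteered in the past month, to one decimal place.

Unadjusted (pooled respondent) estimate weights by respondent counts:
  (320/920)×58.5 + (360/920)×44.5 + (240/920)×49.2 = 50.5957%
Post-stratifying to population shares instead:
  0.74×58.5 + 0.11×44.5 + 0.15×49.2 = 55.565%

55.6%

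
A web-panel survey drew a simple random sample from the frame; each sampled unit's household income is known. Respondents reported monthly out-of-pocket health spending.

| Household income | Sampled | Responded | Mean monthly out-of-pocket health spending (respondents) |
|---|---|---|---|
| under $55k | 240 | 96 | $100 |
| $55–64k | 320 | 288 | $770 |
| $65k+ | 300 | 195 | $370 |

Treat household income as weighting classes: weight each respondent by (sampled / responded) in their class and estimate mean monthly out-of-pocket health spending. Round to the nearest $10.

Response rates by class: under $55k 96/240 = 40%, $55–64k 288/320 = 90%, $65k+ 195/300 = 65%.
Inverse-response-rate weighting restores each class to its sampled count, so class totals weight by n_sampled:
  under $55k: 240 × 100 = 24,000
  $55–64k: 320 × 770 = 246,400
  $65k+: 300 × 370 = 111,000
Adjusted estimate = 381,400 / 860 = 443.488 → $440.

$440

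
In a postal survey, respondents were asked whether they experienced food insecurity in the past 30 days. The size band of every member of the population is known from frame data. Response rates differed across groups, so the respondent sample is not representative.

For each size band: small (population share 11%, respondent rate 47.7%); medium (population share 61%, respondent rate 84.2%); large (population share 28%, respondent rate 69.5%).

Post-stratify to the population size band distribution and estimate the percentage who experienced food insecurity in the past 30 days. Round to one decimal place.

76.1%

Weight each group's respondent value by its population share:
  small: 0.11 × 47.7 = 5.247
  medium: 0.61 × 84.2 = 51.362
  large: 0.28 × 69.5 = 19.46
Post-stratified estimate = 76.069 → 76.1%.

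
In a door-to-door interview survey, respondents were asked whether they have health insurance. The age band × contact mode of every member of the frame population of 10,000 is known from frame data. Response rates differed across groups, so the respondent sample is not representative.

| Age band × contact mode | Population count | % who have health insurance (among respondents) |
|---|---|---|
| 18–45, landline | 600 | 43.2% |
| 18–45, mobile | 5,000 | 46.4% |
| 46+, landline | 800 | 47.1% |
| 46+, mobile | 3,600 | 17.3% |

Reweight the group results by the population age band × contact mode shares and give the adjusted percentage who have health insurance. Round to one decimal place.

Post-stratification weights by population share, not respondent share:
  18–45, landline: (600/10,000) × 43.2 = 2.592
  18–45, mobile: (5,000/10,000) × 46.4 = 23.2
  46+, landline: (800/10,000) × 47.1 = 3.768
  46+, mobile: (3,600/10,000) × 17.3 = 6.228
Post-stratified estimate = 35.788 → 35.8%.

35.8%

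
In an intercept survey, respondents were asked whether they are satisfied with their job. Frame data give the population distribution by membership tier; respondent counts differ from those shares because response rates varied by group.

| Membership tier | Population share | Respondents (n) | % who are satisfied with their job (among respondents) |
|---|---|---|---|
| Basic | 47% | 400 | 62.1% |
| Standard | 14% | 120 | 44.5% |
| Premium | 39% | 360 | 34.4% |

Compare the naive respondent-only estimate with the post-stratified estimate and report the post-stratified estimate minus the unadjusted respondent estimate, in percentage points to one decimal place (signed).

+0.5 percentage points

Naive respondent-only estimate (weights = respondent counts):
  (400/880)×62.1 + (120/880)×44.5 + (360/880)×34.4 = 48.3682%
Post-stratifying to population shares instead:
  0.47×62.1 + 0.14×44.5 + 0.39×34.4 = 48.833%
Difference = 48.833 − 48.3682 = 0.4648 pp.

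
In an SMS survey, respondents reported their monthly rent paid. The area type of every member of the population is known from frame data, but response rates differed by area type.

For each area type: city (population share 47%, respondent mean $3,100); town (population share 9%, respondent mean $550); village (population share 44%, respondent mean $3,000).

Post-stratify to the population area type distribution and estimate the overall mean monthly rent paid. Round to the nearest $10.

$2,830

Weight each group's respondent value by its population share:
  city: 0.47 × 3100 = 1457
  town: 0.09 × 550 = 49.5
  village: 0.44 × 3000 = 1320
Post-stratified estimate = 2826.5 → $2,830.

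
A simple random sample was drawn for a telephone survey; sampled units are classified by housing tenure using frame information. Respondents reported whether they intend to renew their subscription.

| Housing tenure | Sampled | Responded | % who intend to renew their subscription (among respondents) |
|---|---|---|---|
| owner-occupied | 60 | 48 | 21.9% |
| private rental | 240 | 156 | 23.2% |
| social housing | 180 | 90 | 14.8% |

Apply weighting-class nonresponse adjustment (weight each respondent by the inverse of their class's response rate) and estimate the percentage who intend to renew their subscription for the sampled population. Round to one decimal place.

Class response rates: owner-occupied 48/60 = 80%, private rental 156/240 = 65%, social housing 90/180 = 50%.
With weight = n_sampled/n_responded per class, the weighted class total is n_sampled:
  owner-occupied: 60 × 21.9 = 1314
  private rental: 240 × 23.2 = 5568
  social housing: 180 × 14.8 = 2664
Adjusted estimate = 9546 / 480 = 19.8875 → 19.9%.

19.9%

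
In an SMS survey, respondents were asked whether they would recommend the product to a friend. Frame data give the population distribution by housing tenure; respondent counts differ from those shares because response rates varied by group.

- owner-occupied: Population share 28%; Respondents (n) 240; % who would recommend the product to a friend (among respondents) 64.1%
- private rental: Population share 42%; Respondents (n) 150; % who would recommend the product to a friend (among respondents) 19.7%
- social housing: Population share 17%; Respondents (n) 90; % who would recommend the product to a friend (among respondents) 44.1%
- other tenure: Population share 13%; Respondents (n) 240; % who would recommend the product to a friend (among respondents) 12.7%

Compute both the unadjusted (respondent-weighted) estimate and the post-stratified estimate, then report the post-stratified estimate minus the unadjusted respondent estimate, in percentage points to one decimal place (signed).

Without adjustment, the pooled respondent share is:
  (240/720)×64.1 + (150/720)×19.7 + (90/720)×44.1 + (240/720)×12.7 = 35.2167%
Reweighting by population housing tenure shares:
  0.28×64.1 + 0.42×19.7 + 0.17×44.1 + 0.13×12.7 = 35.37%
Difference = 35.37 − 35.2167 = 0.1533 pp.

+0.2 percentage points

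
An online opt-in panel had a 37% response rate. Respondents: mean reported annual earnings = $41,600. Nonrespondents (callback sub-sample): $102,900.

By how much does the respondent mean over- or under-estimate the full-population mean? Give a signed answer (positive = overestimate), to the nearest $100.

Nonresponse fraction = 1 − 0.37 = 0.63.
Bias = (nonresponse fraction) × (respondent mean − nonrespondent mean)
     = 0.63 × (41,600 − 102,900) = 0.63 × -61,300 = -38,619.

-$38,600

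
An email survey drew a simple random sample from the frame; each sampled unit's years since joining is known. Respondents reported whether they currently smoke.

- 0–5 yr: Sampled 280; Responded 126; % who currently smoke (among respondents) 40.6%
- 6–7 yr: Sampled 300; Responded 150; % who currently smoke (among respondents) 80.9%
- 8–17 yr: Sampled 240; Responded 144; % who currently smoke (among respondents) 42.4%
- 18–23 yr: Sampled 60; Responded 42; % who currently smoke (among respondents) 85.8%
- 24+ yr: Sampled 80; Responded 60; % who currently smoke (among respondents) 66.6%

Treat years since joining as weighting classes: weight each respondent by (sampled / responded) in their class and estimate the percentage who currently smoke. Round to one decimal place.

Response rates by class: 0–5 yr 126/280 = 45%, 6–7 yr 150/300 = 50%, 8–17 yr 144/240 = 60%, 18–23 yr 42/60 = 70%, 24+ yr 60/80 = 75%.
Inverse-response-rate weighting restores each class to its sampled count, so class totals weight by n_sampled:
  0–5 yr: 280 × 40.6 = 11,368
  6–7 yr: 300 × 80.9 = 24,270
  8–17 yr: 240 × 42.4 = 10,176
  18–23 yr: 60 × 85.8 = 5148
  24+ yr: 80 × 66.6 = 5328
Adjusted estimate = 56,290 / 960 = 58.6354 → 58.6%.

58.6%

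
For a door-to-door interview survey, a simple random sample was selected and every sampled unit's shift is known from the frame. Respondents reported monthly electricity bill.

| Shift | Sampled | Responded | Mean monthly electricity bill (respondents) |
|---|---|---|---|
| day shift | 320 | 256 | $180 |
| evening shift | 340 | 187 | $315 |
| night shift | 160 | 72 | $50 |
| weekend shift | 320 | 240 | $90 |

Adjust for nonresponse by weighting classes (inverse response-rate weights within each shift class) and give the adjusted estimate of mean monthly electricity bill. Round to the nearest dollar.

$177

Response rates by class: day shift 256/320 = 80%, evening shift 187/340 = 55%, night shift 72/160 = 45%, weekend shift 240/320 = 75%.
Weighting each respondent by the inverse class response rate inflates each class back to its sampled size, so the class weight is n_sampled:
  day shift: 320 × 180 = 57,600
  evening shift: 340 × 315 = 107,100
  night shift: 160 × 50 = 8000
  weekend shift: 320 × 90 = 28,800
Adjusted estimate = 201,500 / 1,140 = 176.754 → $177.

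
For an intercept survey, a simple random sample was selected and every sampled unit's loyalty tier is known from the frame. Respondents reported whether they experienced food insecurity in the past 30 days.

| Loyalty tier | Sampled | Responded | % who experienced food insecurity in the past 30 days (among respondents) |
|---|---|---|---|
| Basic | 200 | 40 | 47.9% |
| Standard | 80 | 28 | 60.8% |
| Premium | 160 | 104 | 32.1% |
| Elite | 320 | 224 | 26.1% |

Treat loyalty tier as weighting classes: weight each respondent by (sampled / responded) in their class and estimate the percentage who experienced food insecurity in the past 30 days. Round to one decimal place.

36.8%

Response rates by class: Basic 40/200 = 20%, Standard 28/80 = 35%, Premium 104/160 = 65%, Elite 224/320 = 70%.
With weight = n_sampled/n_responded per class, the weighted class total is n_sampled:
  Basic: 200 × 47.9 = 9580
  Standard: 80 × 60.8 = 4864
  Premium: 160 × 32.1 = 5136
  Elite: 320 × 26.1 = 8352
Adjusted estimate = 27,932 / 760 = 36.7526 → 36.8%.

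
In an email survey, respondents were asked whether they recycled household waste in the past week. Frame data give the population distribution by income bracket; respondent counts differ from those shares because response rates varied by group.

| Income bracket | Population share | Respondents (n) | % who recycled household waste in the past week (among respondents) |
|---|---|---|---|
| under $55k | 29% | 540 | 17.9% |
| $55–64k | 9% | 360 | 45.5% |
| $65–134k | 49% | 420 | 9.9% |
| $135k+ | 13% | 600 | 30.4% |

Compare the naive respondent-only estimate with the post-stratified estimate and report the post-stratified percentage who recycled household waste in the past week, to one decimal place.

Without adjustment, the pooled respondent share is:
  (540/1920)×17.9 + (360/1920)×45.5 + (420/1920)×9.9 + (600/1920)×30.4 = 25.2312%
Reweighting by population income bracket shares:
  0.29×17.9 + 0.09×45.5 + 0.49×9.9 + 0.13×30.4 = 18.089%

18.1%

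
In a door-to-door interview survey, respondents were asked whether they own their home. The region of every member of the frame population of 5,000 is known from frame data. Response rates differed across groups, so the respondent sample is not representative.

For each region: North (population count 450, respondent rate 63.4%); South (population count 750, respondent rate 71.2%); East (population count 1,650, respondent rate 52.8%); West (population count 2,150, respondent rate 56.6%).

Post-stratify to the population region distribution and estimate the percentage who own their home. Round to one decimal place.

58.1%

Weight each group's respondent value by its population share:
  North: (450/5,000) × 63.4 = 5.706
  South: (750/5,000) × 71.2 = 10.68
  East: (1,650/5,000) × 52.8 = 17.424
  West: (2,150/5,000) × 56.6 = 24.338
Post-stratified estimate = 58.148 → 58.1%.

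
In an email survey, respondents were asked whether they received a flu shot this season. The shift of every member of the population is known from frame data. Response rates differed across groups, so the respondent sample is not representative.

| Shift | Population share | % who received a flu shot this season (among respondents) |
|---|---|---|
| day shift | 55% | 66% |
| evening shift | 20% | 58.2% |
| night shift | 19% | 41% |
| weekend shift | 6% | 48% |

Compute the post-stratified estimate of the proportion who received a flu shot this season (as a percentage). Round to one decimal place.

Each cell contributes population-share × respondent value:
  day shift: 0.55 × 66 = 36.3
  evening shift: 0.2 × 58.2 = 11.64
  night shift: 0.19 × 41 = 7.79
  weekend shift: 0.06 × 48 = 2.88
Post-stratified estimate = 58.61 → 58.6%.

58.6%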